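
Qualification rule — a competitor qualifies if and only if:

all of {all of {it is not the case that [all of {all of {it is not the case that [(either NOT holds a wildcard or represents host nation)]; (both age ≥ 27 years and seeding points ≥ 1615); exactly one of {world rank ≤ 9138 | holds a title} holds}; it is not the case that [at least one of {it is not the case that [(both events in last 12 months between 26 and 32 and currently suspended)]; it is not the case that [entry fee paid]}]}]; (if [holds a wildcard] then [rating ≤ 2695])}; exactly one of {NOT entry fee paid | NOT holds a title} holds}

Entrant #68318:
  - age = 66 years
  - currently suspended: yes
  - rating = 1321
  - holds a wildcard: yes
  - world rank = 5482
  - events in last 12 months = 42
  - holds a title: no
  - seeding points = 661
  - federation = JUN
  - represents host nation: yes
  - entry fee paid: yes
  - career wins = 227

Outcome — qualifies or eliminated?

Atomic conditions:
  NOT holds a wildcard: yes → false
  represents host nation: yes → true
  age ≥ 27 years: 66 ≥ 27 is true
  seeding points ≥ 1615: 661 ≥ 1615 is false
  world rank ≤ 9138: 5482 ≤ 9138 is true
  holds a title: no → false
  events in last 12 months between 26 and 32: 42 in [26, 32] is false
  currently suspended: yes → true
  entry fee paid: yes → true
  holds a wildcard: yes → true
  rating ≤ 2695: 1321 ≤ 2695 is true
  NOT entry fee paid: yes → false
  NOT holds a title: no → true
Combine:
[1.1.1.1.1.1] false OR true = true
[1.1.1.1.1] NOT true = false
[1.1.1.1.2] true AND false = false
[1.1.1.1.3] exactly-one(true, false) = true
[1.1.1.1] false AND false AND true = false
[1.1.1.2.1.1.1] false AND true = false
[1.1.1.2.1.1] NOT false = true
[1.1.1.2.1.2] NOT true = false
[1.1.1.2.1] true OR false = true
[1.1.1.2] NOT true = false
[1.1.1] false AND false = false
[1.1] NOT false = true
[1.2] true → true = true
[1] true AND true = true
[2] exactly-one(false, true) = true
[root] true AND true = true
Overall: true → qualifies

Qualifies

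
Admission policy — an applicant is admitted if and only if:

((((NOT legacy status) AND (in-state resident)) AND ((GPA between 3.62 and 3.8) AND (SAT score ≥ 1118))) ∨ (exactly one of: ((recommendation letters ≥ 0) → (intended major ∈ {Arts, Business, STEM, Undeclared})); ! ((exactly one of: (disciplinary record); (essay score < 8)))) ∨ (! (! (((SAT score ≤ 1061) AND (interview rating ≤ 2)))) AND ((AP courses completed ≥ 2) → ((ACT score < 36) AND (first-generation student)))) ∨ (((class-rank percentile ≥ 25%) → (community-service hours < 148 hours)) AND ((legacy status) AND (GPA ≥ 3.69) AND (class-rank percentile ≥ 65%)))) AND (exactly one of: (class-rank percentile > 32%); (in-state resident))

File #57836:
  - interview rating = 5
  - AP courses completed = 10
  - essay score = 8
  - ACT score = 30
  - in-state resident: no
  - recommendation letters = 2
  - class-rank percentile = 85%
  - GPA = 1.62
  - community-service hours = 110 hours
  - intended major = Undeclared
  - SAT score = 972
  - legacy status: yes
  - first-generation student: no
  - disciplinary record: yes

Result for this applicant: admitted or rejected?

Admitted

Atomic conditions:
  NOT legacy status: yes → false
  in-state resident: no → false
  GPA between 3.62 and 3.8: 1.62 in [3.62, 3.8] is false
  SAT score ≥ 1118: 972 ≥ 1118 is false
  recommendation letters ≥ 0: 2 ≥ 0 is true
  intended major ∈ {Arts, Business, STEM, Undeclared}: Undeclared is in the set → true
  disciplinary record: yes → true
  essay score < 8: 8 < 8 is false
  SAT score ≤ 1061: 972 ≤ 1061 is true
  interview rating ≤ 2: 5 ≤ 2 is false
  AP courses completed ≥ 2: 10 ≥ 2 is true
  ACT score < 36: 30 < 36 is true
  first-generation student: no → false
  class-rank percentile ≥ 25%: 85 ≥ 25 is true
  community-service hours < 148 hours: 110 < 148 is true
  legacy status: yes → true
  GPA ≥ 3.69: 1.62 ≥ 3.69 is false
  class-rank percentile ≥ 65%: 85 ≥ 65 is true
  class-rank percentile > 32%: 85 > 32 is true
Combine:
[1.1.1] false AND false = false
[1.1.2] false AND false = false
[1.1] false AND false = false
[1.2.1] true → true = true
[1.2.2.1] exactly-one(true, false) = true
[1.2.2] NOT true = false
[1.2] exactly-one(true, false) = true
[1.3.1.1.1] true AND false = false
[1.3.1.1] NOT false = true
[1.3.1] NOT true = false
[1.3.2.2] true AND false = false
[1.3.2] true → false = false
[1.3] false AND false = false
[1.4.1] true → true = true
[1.4.2] true AND false AND true = false
[1.4] true AND false = false
[1] false OR true OR false OR false = true
[2] exactly-one(true, false) = true
[root] true AND true = true
Overall: true → admitted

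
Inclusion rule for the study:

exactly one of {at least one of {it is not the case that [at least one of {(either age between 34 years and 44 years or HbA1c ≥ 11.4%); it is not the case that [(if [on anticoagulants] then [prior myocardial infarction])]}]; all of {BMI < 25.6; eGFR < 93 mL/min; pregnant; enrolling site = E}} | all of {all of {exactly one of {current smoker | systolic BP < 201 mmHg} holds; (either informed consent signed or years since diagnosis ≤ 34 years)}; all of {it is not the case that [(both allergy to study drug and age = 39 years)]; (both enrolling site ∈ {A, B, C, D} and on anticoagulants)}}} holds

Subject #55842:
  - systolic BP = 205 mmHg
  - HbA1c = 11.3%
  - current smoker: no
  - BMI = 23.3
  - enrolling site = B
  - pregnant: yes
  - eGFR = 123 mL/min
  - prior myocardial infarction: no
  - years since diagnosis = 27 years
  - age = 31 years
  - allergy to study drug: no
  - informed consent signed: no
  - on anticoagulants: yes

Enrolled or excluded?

Atomic conditions:
  age between 34 years and 44 years: 31 in [34, 44] is false
  HbA1c ≥ 11.4%: 11.3 ≥ 11.4 is false
  on anticoagulants: yes → true
  prior myocardial infarction: no → false
  BMI < 25.6: 23.3 < 25.6 is true
  eGFR < 93 mL/min: 123 < 93 is false
  pregnant: yes → true
  enrolling site = E: B == E is false
  current smoker: no → false
  systolic BP < 201 mmHg: 205 < 201 is false
  informed consent signed: no → false
  years since diagnosis ≤ 34 years: 27 ≤ 34 is true
  allergy to study drug: no → false
  age = 39 years: 31 == 39 is false
  enrolling site ∈ {A, B, C, D}: B is in the set → true
Combine:
[1.1.1.1] false OR false = false
[1.1.1.2.1] true → false = false
[1.1.1.2] NOT false = true
[1.1.1] false OR true = true
[1.1] NOT true = false
[1.2] true AND false AND true AND false = false
[1] false OR false = false
[2.1.1] exactly-one(false, false) = false
[2.1.2] false OR true = true
[2.1] false AND true = false
[2.2.1.1] false AND false = false
[2.2.1] NOT false = true
[2.2.2] true AND true = true
[2.2] true AND true = true
[2] false AND true = false
[root] exactly-one(false, false) = false
Overall: false → excluded

Excluded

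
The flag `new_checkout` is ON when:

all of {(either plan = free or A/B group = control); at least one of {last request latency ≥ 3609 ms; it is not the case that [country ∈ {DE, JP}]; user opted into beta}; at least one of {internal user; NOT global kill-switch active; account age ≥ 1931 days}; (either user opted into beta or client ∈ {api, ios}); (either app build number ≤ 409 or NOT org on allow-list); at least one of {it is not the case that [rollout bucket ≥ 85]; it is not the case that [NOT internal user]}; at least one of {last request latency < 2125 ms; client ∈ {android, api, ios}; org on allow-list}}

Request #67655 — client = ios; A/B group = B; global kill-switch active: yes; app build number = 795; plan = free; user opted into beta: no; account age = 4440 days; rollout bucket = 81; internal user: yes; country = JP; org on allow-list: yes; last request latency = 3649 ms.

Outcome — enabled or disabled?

Atomic conditions:
  plan = free: free == free is true
  A/B group = control: B == control is false
  last request latency ≥ 3609 ms: 3649 ≥ 3609 is true
  country ∈ {DE, JP}: JP is in the set → true
  user opted into beta: no → false
  internal user: yes → true
  NOT global kill-switch active: yes → false
  account age ≥ 1931 days: 4440 ≥ 1931 is true
  client ∈ {api, ios}: ios is in the set → true
  app build number ≤ 409: 795 ≤ 409 is false
  NOT org on allow-list: yes → false
  rollout bucket ≥ 85: 81 ≥ 85 is false
  NOT internal user: yes → false
  last request latency < 2125 ms: 3649 < 2125 is false
  client ∈ {android, api, ios}: ios is in the set → true
  org on allow-list: yes → true
Combine:
[1] true OR false = true
[2.2] NOT true = false
[2] true OR false OR false = true
[3] true OR false OR true = true
[4] false OR true = true
[5] false OR false = false
[6.1] NOT false = true
[6.2] NOT false = true
[6] true OR true = true
[7] false OR true OR true = true
[root] true AND true AND true AND true AND false AND true AND true = false
Overall: false → disabled

Disabled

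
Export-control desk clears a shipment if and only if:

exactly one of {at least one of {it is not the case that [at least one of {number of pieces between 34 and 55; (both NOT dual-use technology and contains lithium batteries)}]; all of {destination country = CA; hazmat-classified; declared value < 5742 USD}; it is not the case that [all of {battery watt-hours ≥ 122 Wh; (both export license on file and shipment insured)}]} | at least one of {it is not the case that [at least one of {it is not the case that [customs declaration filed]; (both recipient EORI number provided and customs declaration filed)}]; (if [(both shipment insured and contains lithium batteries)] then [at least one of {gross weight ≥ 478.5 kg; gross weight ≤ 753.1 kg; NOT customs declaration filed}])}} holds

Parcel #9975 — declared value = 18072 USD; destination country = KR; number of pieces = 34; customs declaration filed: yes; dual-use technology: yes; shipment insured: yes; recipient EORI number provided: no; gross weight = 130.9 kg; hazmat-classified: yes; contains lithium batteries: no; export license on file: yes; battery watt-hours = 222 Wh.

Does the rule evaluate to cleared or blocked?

Atomic conditions:
  number of pieces between 34 and 55: 34 in [34, 55] is true
  NOT dual-use technology: yes → false
  contains lithium batteries: no → false
  destination country = CA: KR == CA is false
  hazmat-classified: yes → true
  declared value < 5742 USD: 18072 < 5742 is false
  battery watt-hours ≥ 122 Wh: 222 ≥ 122 is true
  export license on file: yes → true
  shipment insured: yes → true
  customs declaration filed: yes → true
  recipient EORI number provided: no → false
  gross weight ≥ 478.5 kg: 130.9 ≥ 478.5 is false
  gross weight ≤ 753.1 kg: 130.9 ≤ 753.1 is true
  NOT customs declaration filed: yes → false
Combine:
[1.1.1.2] false AND false = false
[1.1.1] true OR false = true
[1.1] NOT true = false
[1.2] false AND true AND false = false
[1.3.1.2] true AND true = true
[1.3.1] true AND true = true
[1.3] NOT true = false
[1] false OR false OR false = false
[2.1.1.1] NOT true = false
[2.1.1.2] false AND true = false
[2.1.1] false OR false = false
[2.1] NOT false = true
[2.2.1] true AND false = false
[2.2.2] false OR true OR false = true
[2.2] false → true (antecedent false ⇒ implication holds) = true
[2] true OR true = true
[root] exactly-one(false, true) = true
Overall: true → cleared

Cleared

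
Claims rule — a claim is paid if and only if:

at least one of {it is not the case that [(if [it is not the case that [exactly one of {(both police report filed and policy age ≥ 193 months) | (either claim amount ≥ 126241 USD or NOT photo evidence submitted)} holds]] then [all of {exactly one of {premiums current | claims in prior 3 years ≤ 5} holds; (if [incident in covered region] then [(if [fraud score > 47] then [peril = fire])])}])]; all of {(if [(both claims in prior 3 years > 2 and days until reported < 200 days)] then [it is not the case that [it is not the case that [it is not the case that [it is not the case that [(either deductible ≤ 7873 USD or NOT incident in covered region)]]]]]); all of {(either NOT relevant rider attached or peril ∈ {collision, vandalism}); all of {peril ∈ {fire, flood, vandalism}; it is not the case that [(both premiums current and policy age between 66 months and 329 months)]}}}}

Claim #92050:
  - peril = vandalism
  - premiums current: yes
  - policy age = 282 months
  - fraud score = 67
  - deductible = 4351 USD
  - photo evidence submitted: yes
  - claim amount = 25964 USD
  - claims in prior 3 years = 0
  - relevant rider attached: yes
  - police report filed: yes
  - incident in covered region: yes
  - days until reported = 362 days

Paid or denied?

Atomic conditions:
  police report filed: yes → true
  policy age ≥ 193 months: 282 ≥ 193 is true
  claim amount ≥ 126241 USD: 25964 ≥ 126241 is false
  NOT photo evidence submitted: yes → false
  premiums current: yes → true
  claims in prior 3 years ≤ 5: 0 ≤ 5 is true
  incident in covered region: yes → true
  fraud score > 47: 67 > 47 is true
  peril = fire: vandalism == fire is false
  claims in prior 3 years > 2: 0 > 2 is false
  days until reported < 200 days: 362 < 200 is false
  deductible ≤ 7873 USD: 4351 ≤ 7873 is true
  NOT incident in covered region: yes → false
  NOT relevant rider attached: yes → false
  peril ∈ {collision, vandalism}: vandalism is in the set → true
  peril ∈ {fire, flood, vandalism}: vandalism is in the set → true
  policy age between 66 months and 329 months: 282 in [66, 329] is true
Combine:
[1.1.1.1.1] true AND true = true
[1.1.1.1.2] false OR false = false
[1.1.1.1] exactly-one(true, false) = true
[1.1.1] NOT true = false
[1.1.2.1] exactly-one(true, true) = false
[1.1.2.2.2] true → false = false
[1.1.2.2] true → false = false
[1.1.2] false AND false = false
[1.1] false → false (antecedent false ⇒ implication holds) = true
[1] NOT true = false
[2.1.1] false AND false = false
[2.1.2.1.1.1.1] true OR false = true
[2.1.2.1.1.1] NOT true = false
[2.1.2.1.1] NOT false = true
[2.1.2.1] NOT true = false
[2.1.2] NOT false = true
[2.1] false → true (antecedent false ⇒ implication holds) = true
[2.2.1] false OR true = true
[2.2.2.2.1] true AND true = true
[2.2.2.2] NOT true = false
[2.2.2] true AND false = false
[2.2] true AND false = false
[2] true AND false = false
[root] false OR false = false
Overall: false → denied

Denied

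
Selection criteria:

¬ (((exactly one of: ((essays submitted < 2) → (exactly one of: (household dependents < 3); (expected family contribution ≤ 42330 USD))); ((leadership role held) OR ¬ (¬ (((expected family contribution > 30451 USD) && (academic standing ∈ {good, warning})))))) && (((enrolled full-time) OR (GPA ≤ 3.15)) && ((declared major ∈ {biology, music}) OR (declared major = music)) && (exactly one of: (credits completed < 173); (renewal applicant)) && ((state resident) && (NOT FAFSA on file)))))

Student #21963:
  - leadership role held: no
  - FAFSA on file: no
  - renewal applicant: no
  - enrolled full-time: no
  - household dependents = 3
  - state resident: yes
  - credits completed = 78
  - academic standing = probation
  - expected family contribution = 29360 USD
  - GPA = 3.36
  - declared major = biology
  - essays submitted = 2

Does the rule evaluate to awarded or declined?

Atomic conditions:
  essays submitted < 2: 2 < 2 is false
  household dependents < 3: 3 < 3 is false
  expected family contribution ≤ 42330 USD: 29360 ≤ 42330 is true
  leadership role held: no → false
  expected family contribution > 30451 USD: 29360 > 30451 is false
  academic standing ∈ {good, warning}: probation is not in the set → false
  enrolled full-time: no → false
  GPA ≤ 3.15: 3.36 ≤ 3.15 is false
  declared major ∈ {biology, music}: biology is in the set → true
  declared major = music: biology == music is false
  credits completed < 173: 78 < 173 is true
  renewal applicant: no → false
  state resident: yes → true
  NOT FAFSA on file: no → true
Combine:
[1.1.1.2] exactly-one(false, true) = true
[1.1.1] false → true (antecedent false ⇒ implication holds) = true
[1.1.2.2.1.1] false AND false = false
[1.1.2.2.1] NOT false = true
[1.1.2.2] NOT true = false
[1.1.2] false OR false = false
[1.1] exactly-one(true, false) = true
[1.2.1] false OR false = false
[1.2.2] true OR false = true
[1.2.3] exactly-one(true, false) = true
[1.2.4] true AND true = true
[1.2] false AND true AND true AND true = false
[1] true AND false = false
[root] NOT false = true
Overall: true → awarded

Awarded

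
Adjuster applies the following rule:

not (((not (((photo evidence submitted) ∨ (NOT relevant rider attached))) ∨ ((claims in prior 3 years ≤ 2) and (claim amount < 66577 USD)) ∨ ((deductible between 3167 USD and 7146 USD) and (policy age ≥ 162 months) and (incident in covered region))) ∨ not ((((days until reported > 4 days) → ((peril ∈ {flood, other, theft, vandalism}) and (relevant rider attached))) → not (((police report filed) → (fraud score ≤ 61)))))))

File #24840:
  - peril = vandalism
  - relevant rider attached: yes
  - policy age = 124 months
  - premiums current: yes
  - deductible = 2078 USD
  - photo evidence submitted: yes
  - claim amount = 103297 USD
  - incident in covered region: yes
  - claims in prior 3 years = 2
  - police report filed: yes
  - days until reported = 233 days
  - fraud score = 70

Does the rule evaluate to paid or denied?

Paid

Atomic conditions:
  photo evidence submitted: yes → true
  NOT relevant rider attached: yes → false
  claims in prior 3 years ≤ 2: 2 ≤ 2 is true
  claim amount < 66577 USD: 103297 < 66577 is false
  deductible between 3167 USD and 7146 USD: 2078 in [3167, 7146] is false
  policy age ≥ 162 months: 124 ≥ 162 is false
  incident in covered region: yes → true
  days until reported > 4 days: 233 > 4 is true
  peril ∈ {flood, other, theft, vandalism}: vandalism is in the set → true
  relevant rider attached: yes → true
  police report filed: yes → true
  fraud score ≤ 61: 70 ≤ 61 is false
Combine:
[1.1.1.1] true OR false = true
[1.1.1] NOT true = false
[1.1.2] true AND false = false
[1.1.3] false AND false AND true = false
[1.1] false OR false OR false = false
[1.2.1.1.2] true AND true = true
[1.2.1.1] true → true = true
[1.2.1.2.1] true → false = false
[1.2.1.2] NOT false = true
[1.2.1] true → true = true
[1.2] NOT true = false
[1] false OR false = false
[root] NOT false = true
Overall: true → paid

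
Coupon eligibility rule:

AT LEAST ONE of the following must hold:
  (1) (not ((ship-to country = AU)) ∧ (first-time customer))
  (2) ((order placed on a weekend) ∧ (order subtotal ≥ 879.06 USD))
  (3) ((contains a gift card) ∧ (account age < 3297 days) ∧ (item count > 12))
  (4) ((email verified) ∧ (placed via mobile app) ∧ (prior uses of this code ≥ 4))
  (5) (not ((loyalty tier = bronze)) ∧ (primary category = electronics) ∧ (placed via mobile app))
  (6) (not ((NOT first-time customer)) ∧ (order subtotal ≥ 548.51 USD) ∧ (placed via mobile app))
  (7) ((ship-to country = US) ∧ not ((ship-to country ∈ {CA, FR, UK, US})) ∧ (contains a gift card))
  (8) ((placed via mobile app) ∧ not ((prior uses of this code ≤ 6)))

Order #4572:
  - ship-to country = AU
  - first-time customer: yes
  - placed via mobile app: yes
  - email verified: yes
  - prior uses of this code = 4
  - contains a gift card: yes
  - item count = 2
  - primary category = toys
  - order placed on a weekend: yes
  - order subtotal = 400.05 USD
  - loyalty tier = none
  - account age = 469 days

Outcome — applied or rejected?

Atomic conditions:
  ship-to country = AU: AU == AU is true
  first-time customer: yes → true
  order placed on a weekend: yes → true
  order subtotal ≥ 879.06 USD: 400.05 ≥ 879.06 is false
  contains a gift card: yes → true
  account age < 3297 days: 469 < 3297 is true
  item count > 12: 2 > 12 is false
  email verified: yes → true
  placed via mobile app: yes → true
  prior uses of this code ≥ 4: 4 ≥ 4 is true
  loyalty tier = bronze: none == bronze is false
  primary category = electronics: toys == electronics is false
  NOT first-time customer: yes → false
  order subtotal ≥ 548.51 USD: 400.05 ≥ 548.51 is false
  ship-to country = US: AU == US is false
  ship-to country ∈ {CA, FR, UK, US}: AU is not in the set → false
  prior uses of this code ≤ 6: 4 ≤ 6 is true
Combine:
[1.1] NOT true = false
[1] false AND true = false
[2] true AND false = false
[3] true AND true AND false = false
[4] true AND true AND true = true
[5.1] NOT false = true
[5] true AND false AND true = false
[6.1] NOT false = true
[6] true AND false AND true = false
[7.2] NOT false = true
[7] false AND true AND true = false
[8.2] NOT true = false
[8] true AND false = false
[root] false OR false OR false OR true OR false OR false OR false OR false = true
Overall: true → applied

Applied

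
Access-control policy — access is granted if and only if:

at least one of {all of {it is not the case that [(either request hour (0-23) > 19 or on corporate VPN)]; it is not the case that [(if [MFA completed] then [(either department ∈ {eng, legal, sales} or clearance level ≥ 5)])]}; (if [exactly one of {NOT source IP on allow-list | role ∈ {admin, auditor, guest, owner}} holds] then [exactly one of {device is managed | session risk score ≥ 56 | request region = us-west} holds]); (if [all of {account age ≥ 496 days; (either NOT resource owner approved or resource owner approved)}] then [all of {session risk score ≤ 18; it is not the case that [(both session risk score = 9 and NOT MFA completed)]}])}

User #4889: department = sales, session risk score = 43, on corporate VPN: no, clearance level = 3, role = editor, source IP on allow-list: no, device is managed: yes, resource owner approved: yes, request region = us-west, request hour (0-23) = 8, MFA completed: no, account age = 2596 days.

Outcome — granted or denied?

Denied

Atomic conditions:
  request hour (0-23) > 19: 8 > 19 is false
  on corporate VPN: no → false
  MFA completed: no → false
  department ∈ {eng, legal, sales}: sales is in the set → true
  clearance level ≥ 5: 3 ≥ 5 is false
  NOT source IP on allow-list: no → true
  role ∈ {admin, auditor, guest, owner}: editor is not in the set → false
  device is managed: yes → true
  session risk score ≥ 56: 43 ≥ 56 is false
  request region = us-west: us-west == us-west is true
  account age ≥ 496 days: 2596 ≥ 496 is true
  NOT resource owner approved: yes → false
  resource owner approved: yes → true
  session risk score ≤ 18: 43 ≤ 18 is false
  session risk score = 9: 43 == 9 is false
  NOT MFA completed: no → true
Combine:
[1.1.1] false OR false = false
[1.1] NOT false = true
[1.2.1.2] true OR false = true
[1.2.1] false → true (antecedent false ⇒ implication holds) = true
[1.2] NOT true = false
[1] true AND false = false
[2.1] exactly-one(true, false) = true
[2.2] exactly-one(true, false, true) = false
[2] true → false = false
[3.1.2] false OR true = true
[3.1] true AND true = true
[3.2.2.1] false AND true = false
[3.2.2] NOT false = true
[3.2] false AND true = false
[3] true → false = false
[root] false OR false OR false = false
Overall: false → denied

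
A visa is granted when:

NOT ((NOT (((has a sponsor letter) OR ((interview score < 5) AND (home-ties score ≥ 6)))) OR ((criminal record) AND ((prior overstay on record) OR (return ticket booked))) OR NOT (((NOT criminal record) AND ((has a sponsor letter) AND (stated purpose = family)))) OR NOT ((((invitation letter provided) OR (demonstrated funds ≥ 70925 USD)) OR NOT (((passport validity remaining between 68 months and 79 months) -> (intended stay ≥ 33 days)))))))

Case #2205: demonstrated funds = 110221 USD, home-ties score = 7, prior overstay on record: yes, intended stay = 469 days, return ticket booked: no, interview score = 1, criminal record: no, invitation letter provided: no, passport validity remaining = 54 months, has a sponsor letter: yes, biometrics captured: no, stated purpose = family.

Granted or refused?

Granted

Atomic conditions:
  has a sponsor letter: yes → true
  interview score < 5: 1 < 5 is true
  home-ties score ≥ 6: 7 ≥ 6 is true
  criminal record: no → false
  prior overstay on record: yes → true
  return ticket booked: no → false
  NOT criminal record: no → true
  stated purpose = family: family == family is true
  invitation letter provided: no → false
  demonstrated funds ≥ 70925 USD: 110221 ≥ 70925 is true
  passport validity remaining between 68 months and 79 months: 54 in [68, 79] is false
  intended stay ≥ 33 days: 469 ≥ 33 is true
Combine:
[1.1.1.2] true AND true = true
[1.1.1] true OR true = true
[1.1] NOT true = false
[1.2.2] true OR false = true
[1.2] false AND true = false
[1.3.1.2] true AND true = true
[1.3.1] true AND true = true
[1.3] NOT true = false
[1.4.1.1] false OR true = true
[1.4.1.2.1] false → true (antecedent false ⇒ implication holds) = true
[1.4.1.2] NOT true = false
[1.4.1] true OR false = true
[1.4] NOT true = false
[1] false OR false OR false OR false = false
[root] NOT false = true
Overall: true → granted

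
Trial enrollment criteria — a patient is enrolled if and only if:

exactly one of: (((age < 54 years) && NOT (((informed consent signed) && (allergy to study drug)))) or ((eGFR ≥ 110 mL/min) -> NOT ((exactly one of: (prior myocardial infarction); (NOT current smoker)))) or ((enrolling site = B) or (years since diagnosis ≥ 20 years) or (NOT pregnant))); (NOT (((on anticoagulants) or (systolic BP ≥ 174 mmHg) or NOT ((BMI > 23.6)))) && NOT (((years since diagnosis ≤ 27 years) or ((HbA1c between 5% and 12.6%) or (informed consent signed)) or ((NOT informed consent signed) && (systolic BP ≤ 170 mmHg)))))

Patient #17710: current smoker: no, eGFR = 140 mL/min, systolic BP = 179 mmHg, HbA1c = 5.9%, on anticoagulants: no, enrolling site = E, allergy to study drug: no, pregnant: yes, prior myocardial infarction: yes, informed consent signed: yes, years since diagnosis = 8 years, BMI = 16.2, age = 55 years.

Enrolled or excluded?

Atomic conditions:
  age < 54 years: 55 < 54 is false
  informed consent signed: yes → true
  allergy to study drug: no → false
  eGFR ≥ 110 mL/min: 140 ≥ 110 is true
  prior myocardial infarction: yes → true
  NOT current smoker: no → true
  enrolling site = B: E == B is false
  years since diagnosis ≥ 20 years: 8 ≥ 20 is false
  NOT pregnant: yes → false
  on anticoagulants: no → false
  systolic BP ≥ 174 mmHg: 179 ≥ 174 is true
  BMI > 23.6: 16.2 > 23.6 is false
  years since diagnosis ≤ 27 years: 8 ≤ 27 is true
  HbA1c between 5% and 12.6%: 5.9 in [5, 12.6] is true
  NOT informed consent signed: yes → false
  systolic BP ≤ 170 mmHg: 179 ≤ 170 is false
Combine:
[1.1.2.1] true AND false = false
[1.1.2] NOT false = true
[1.1] false AND true = false
[1.2.2.1] exactly-one(true, true) = false
[1.2.2] NOT false = true
[1.2] true → true = true
[1.3] false OR false OR false = false
[1] false OR true OR false = true
[2.1.1.3] NOT false = true
[2.1.1] false OR true OR true = true
[2.1] NOT true = false
[2.2.1.2] true OR true = true
[2.2.1.3] false AND false = false
[2.2.1] true OR true OR false = true
[2.2] NOT true = false
[2] false AND false = false
[root] exactly-one(true, false) = true
Overall: true → enrolled

Enrolled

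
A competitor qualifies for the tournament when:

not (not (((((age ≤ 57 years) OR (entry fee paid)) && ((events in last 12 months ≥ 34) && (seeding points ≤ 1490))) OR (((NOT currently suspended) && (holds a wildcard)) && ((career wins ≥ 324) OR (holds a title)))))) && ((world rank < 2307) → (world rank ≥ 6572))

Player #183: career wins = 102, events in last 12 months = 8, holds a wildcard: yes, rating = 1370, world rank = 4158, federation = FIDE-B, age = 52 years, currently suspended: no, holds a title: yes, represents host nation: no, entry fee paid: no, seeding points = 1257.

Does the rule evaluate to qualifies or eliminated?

Atomic conditions:
  age ≤ 57 years: 52 ≤ 57 is true
  entry fee paid: no → false
  events in last 12 months ≥ 34: 8 ≥ 34 is false
  seeding points ≤ 1490: 1257 ≤ 1490 is true
  NOT currently suspended: no → true
  holds a wildcard: yes → true
  career wins ≥ 324: 102 ≥ 324 is false
  holds a title: yes → true
  world rank < 2307: 4158 < 2307 is false
  world rank ≥ 6572: 4158 ≥ 6572 is false
Combine:
[1.1.1.1.1] true OR false = true
[1.1.1.1.2] false AND true = false
[1.1.1.1] true AND false = false
[1.1.1.2.1] true AND true = true
[1.1.1.2.2] false OR true = true
[1.1.1.2] true AND true = true
[1.1.1] false OR true = true
[1.1] NOT true = false
[1] NOT false = true
[2] false → false (antecedent false ⇒ implication holds) = true
[root] true AND true = true
Overall: true → qualifies

Qualifies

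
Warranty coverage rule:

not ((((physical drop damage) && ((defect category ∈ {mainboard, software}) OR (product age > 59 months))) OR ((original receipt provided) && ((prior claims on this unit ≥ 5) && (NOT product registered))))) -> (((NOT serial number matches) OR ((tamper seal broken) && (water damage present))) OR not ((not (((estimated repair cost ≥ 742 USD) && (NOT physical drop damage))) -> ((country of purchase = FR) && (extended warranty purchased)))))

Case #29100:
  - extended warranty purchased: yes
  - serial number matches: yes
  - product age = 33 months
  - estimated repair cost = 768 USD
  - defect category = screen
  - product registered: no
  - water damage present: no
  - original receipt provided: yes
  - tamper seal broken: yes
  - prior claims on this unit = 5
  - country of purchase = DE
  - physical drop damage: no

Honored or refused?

Honored

Atomic conditions:
  physical drop damage: no → false
  defect category ∈ {mainboard, software}: screen is not in the set → false
  product age > 59 months: 33 > 59 is false
  original receipt provided: yes → true
  prior claims on this unit ≥ 5: 5 ≥ 5 is true
  NOT product registered: no → true
  NOT serial number matches: yes → false
  tamper seal broken: yes → true
  water damage present: no → false
  estimated repair cost ≥ 742 USD: 768 ≥ 742 is true
  NOT physical drop damage: no → true
  country of purchase = FR: DE == FR is false
  extended warranty purchased: yes → true
Combine:
[1.1.1.2] false OR false = false
[1.1.1] false AND false = false
[1.1.2.2] true AND true = true
[1.1.2] true AND true = true
[1.1] false OR true = true
[1] NOT true = false
[2.1.2] true AND false = false
[2.1] false OR false = false
[2.2.1.1.1] true AND true = true
[2.2.1.1] NOT true = false
[2.2.1.2] false AND true = false
[2.2.1] false → false (antecedent false ⇒ implication holds) = true
[2.2] NOT true = false
[2] false OR false = false
[root] false → false (antecedent false ⇒ implication holds) = true
Overall: true → honored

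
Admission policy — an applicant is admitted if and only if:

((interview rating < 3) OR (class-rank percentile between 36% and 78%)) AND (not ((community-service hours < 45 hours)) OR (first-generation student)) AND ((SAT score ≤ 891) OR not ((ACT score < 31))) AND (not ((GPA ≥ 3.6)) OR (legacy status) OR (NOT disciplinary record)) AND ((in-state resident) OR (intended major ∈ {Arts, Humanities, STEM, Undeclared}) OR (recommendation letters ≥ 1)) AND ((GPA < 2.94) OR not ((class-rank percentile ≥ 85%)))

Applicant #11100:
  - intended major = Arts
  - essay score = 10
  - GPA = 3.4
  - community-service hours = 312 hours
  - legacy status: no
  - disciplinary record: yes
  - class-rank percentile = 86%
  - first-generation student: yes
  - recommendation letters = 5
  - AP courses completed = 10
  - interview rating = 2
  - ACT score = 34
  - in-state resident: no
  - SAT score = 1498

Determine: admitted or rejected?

Atomic conditions:
  interview rating < 3: 2 < 3 is true
  class-rank percentile between 36% and 78%: 86 in [36, 78] is false
  community-service hours < 45 hours: 312 < 45 is false
  first-generation student: yes → true
  SAT score ≤ 891: 1498 ≤ 891 is false
  ACT score < 31: 34 < 31 is false
  GPA ≥ 3.6: 3.4 ≥ 3.6 is false
  legacy status: no → false
  NOT disciplinary record: yes → false
  in-state resident: no → false
  intended major ∈ {Arts, Humanities, STEM, Undeclared}: Arts is in the set → true
  recommendation letters ≥ 1: 5 ≥ 1 is true
  GPA < 2.94: 3.4 < 2.94 is false
  class-rank percentile ≥ 85%: 86 ≥ 85 is true
Combine:
[1] true OR false = true
[2.1] NOT false = true
[2] true OR true = true
[3.2] NOT false = true
[3] false OR true = true
[4.1] NOT false = true
[4] true OR false OR false = true
[5] false OR true OR true = true
[6.2] NOT true = false
[6] false OR false = false
[root] true AND true AND true AND true AND true AND false = false
Overall: false → rejected

Rejected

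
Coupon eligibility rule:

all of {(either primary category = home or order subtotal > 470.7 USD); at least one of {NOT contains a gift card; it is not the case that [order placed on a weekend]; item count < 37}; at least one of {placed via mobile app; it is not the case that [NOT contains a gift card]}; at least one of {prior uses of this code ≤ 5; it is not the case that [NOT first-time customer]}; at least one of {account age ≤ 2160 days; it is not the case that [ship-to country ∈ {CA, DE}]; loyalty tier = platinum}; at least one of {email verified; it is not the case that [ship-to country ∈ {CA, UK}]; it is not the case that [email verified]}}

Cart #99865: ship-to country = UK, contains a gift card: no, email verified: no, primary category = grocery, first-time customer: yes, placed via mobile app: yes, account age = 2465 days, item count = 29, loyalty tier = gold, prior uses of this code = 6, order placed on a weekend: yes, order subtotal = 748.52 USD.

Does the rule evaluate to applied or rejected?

Atomic conditions:
  primary category = home: grocery == home is false
  order subtotal > 470.7 USD: 748.52 > 470.7 is true
  NOT contains a gift card: no → true
  order placed on a weekend: yes → true
  item count < 37: 29 < 37 is true
  placed via mobile app: yes → true
  prior uses of this code ≤ 5: 6 ≤ 5 is false
  NOT first-time customer: yes → false
  account age ≤ 2160 days: 2465 ≤ 2160 is false
  ship-to country ∈ {CA, DE}: UK is not in the set → false
  loyalty tier = platinum: gold == platinum is false
  email verified: no → false
  ship-to country ∈ {CA, UK}: UK is in the set → true
Combine:
[1] false OR true = true
[2.2] NOT true = false
[2] true OR false OR true = true
[3.2] NOT true = false
[3] true OR false = true
[4.2] NOT false = true
[4] false OR true = true
[5.2] NOT false = true
[5] false OR true OR false = true
[6.2] NOT true = false
[6.3] NOT false = true
[6] false OR false OR true = true
[root] true AND true AND true AND true AND true AND true = true
Overall: true → applied

Applied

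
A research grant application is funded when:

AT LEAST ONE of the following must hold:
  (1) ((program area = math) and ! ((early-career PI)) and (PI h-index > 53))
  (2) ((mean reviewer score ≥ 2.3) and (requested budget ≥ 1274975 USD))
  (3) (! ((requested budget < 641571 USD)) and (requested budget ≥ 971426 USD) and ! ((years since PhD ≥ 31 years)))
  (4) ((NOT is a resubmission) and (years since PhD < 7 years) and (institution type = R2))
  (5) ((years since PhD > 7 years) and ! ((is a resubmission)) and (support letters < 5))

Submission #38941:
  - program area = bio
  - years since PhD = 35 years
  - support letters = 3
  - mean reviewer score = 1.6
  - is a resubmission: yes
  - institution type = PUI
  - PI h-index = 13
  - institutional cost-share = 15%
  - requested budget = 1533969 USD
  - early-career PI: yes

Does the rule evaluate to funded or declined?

Atomic conditions:
  program area = math: bio == math is false
  early-career PI: yes → true
  PI h-index > 53: 13 > 53 is false
  mean reviewer score ≥ 2.3: 1.6 ≥ 2.3 is false
  requested budget ≥ 1274975 USD: 1533969 ≥ 1274975 is true
  requested budget < 641571 USD: 1533969 < 641571 is false
  requested budget ≥ 971426 USD: 1533969 ≥ 971426 is true
  years since PhD ≥ 31 years: 35 ≥ 31 is true
  NOT is a resubmission: yes → false
  years since PhD < 7 years: 35 < 7 is false
  institution type = R2: PUI == R2 is false
  years since PhD > 7 years: 35 > 7 is true
  is a resubmission: yes → true
  support letters < 5: 3 < 5 is true
Combine:
[1.2] NOT true = false
[1] false AND false AND false = false
[2] false AND true = false
[3.1] NOT false = true
[3.3] NOT true = false
[3] true AND true AND false = false
[4] false AND false AND false = false
[5.2] NOT true = false
[5] true AND false AND true = false
[root] false OR false OR false OR false OR false = false
Overall: false → declined

Declined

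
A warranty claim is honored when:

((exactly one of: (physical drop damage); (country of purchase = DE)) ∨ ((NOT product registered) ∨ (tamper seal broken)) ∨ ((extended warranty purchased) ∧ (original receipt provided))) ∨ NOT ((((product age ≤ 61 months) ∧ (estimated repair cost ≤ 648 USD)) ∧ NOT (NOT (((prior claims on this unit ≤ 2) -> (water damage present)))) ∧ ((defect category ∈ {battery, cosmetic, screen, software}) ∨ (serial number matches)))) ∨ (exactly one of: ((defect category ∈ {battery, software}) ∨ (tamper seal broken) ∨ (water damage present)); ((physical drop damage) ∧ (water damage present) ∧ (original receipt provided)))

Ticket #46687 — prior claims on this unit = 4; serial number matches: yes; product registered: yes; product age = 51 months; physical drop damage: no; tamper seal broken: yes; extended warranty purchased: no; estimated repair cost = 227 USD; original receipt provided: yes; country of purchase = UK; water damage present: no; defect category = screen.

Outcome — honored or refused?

Honored

Atomic conditions:
  physical drop damage: no → false
  country of purchase = DE: UK == DE is false
  NOT product registered: yes → false
  tamper seal broken: yes → true
  extended warranty purchased: no → false
  original receipt provided: yes → true
  product age ≤ 61 months: 51 ≤ 61 is true
  estimated repair cost ≤ 648 USD: 227 ≤ 648 is true
  prior claims on this unit ≤ 2: 4 ≤ 2 is false
  water damage present: no → false
  defect category ∈ {battery, cosmetic, screen, software}: screen is in the set → true
  serial number matches: yes → true
  defect category ∈ {battery, software}: screen is not in the set → false
Combine:
[1.1] exactly-one(false, false) = false
[1.2] false OR true = true
[1.3] false AND true = false
[1] false OR true OR false = true
[2.1.1] true AND true = true
[2.1.2.1.1] false → false (antecedent false ⇒ implication holds) = true
[2.1.2.1] NOT true = false
[2.1.2] NOT false = true
[2.1.3] true OR true = true
[2.1] true AND true AND true = true
[2] NOT true = false
[3.1] false OR true OR false = true
[3.2] false AND false AND true = false
[3] exactly-one(true, false) = true
[root] true OR false OR true = true
Overall: true → honored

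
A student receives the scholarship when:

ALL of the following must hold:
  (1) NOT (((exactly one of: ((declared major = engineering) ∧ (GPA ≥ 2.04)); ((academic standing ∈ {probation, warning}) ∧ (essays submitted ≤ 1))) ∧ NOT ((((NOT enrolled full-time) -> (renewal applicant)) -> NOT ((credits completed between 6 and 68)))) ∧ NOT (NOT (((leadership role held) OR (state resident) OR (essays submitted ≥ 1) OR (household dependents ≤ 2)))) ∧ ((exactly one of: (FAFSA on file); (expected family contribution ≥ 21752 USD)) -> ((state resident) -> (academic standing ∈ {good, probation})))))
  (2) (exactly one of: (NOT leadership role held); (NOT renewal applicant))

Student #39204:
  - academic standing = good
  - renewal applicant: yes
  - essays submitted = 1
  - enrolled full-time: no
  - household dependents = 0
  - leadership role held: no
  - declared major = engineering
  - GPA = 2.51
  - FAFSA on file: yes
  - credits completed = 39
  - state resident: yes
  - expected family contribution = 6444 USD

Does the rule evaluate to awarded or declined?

Declined

Atomic conditions:
  declared major = engineering: engineering == engineering is true
  GPA ≥ 2.04: 2.51 ≥ 2.04 is true
  academic standing ∈ {probation, warning}: good is not in the set → false
  essays submitted ≤ 1: 1 ≤ 1 is true
  NOT enrolled full-time: no → true
  renewal applicant: yes → true
  credits completed between 6 and 68: 39 in [6, 68] is true
  leadership role held: no → false
  state resident: yes → true
  essays submitted ≥ 1: 1 ≥ 1 is true
  household dependents ≤ 2: 0 ≤ 2 is true
  FAFSA on file: yes → true
  expected family contribution ≥ 21752 USD: 6444 ≥ 21752 is false
  academic standing ∈ {good, probation}: good is in the set → true
  NOT leadership role held: no → true
  NOT renewal applicant: yes → false
Combine:
[1.1.1.1] true AND true = true
[1.1.1.2] false AND true = false
[1.1.1] exactly-one(true, false) = true
[1.1.2.1.1] true → true = true
[1.1.2.1.2] NOT true = false
[1.1.2.1] true → false = false
[1.1.2] NOT false = true
[1.1.3.1.1] false OR true OR true OR true = true
[1.1.3.1] NOT true = false
[1.1.3] NOT false = true
[1.1.4.1] exactly-one(true, false) = true
[1.1.4.2] true → true = true
[1.1.4] true → true = true
[1.1] true AND true AND true AND true = true
[1] NOT true = false
[2] exactly-one(true, false) = true
[root] false AND true = false
Overall: false → declined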